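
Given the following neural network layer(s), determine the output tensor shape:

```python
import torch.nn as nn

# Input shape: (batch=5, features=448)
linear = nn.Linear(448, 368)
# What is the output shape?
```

Input: (5, 448) -> Output: (5, 368)

Answer: (5, 368)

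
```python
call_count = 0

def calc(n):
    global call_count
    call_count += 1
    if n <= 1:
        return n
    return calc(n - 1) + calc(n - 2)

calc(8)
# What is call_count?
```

Calls(n) = 1 + Calls(n-1) + Calls(n-2); Calls(0)=Calls(1)=1. For n=8 this gives 67.

Answer: 67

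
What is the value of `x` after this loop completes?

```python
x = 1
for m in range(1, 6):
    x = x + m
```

Start at 1, add 1 through 5
`x` takes the values: 1 → 2 → 4 → 7 → 11 → 16

Answer: 16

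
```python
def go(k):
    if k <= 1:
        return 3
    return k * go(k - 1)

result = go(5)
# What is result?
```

go(5) = 5 * 4 * 3 * 2 * 3 = 360

Answer: 360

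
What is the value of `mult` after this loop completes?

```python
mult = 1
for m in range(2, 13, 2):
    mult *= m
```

Product of even numbers 2 to 12
`mult` takes the values: 1 → 2 → 8 → 48 → 384 → 3840 → 46080

Answer: 46080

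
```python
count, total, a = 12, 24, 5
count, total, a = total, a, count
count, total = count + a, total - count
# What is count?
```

Trace:
`count, total, a = 12, 24, 5` → count = 12; total = 24; a = 5
`count, total, a = total, a, count` → count = 24; total = 5; a = 12
`count, total = count + a, total - count` → count = 36; total = -19
So count = 36

Answer: 36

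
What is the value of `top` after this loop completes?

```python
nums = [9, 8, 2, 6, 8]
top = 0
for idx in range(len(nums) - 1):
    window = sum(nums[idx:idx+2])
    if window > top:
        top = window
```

Max sum of 2-element window in [9, 8, 2, 6, 8]
`top` takes the values: 0 → 17

Answer: 17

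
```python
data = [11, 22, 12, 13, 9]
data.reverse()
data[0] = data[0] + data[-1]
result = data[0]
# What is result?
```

Trace:
`data = [11, 22, 12, 13, 9]` → data = [11, 22, 12, 13, 9]
`data.reverse()` → data = [9, 13, 12, 22, 11]
`data[0] = data[0] + data[-1]` → data = [20, 13, 12, 22, 11]
`result = data[0]` → result = 20
So result = 20

Answer: 20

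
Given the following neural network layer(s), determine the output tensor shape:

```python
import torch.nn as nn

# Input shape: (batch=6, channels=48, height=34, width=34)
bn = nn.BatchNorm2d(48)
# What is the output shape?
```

Input: (6, 48, 34, 34) -> Output: (6, 48, 34, 34)

Answer: (6, 48, 34, 34)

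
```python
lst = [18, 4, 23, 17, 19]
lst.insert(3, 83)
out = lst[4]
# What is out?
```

Trace:
`lst = [18, 4, 23, 17, 19]` → lst = [18, 4, 23, 17, 19]
`lst.insert(3, 83)` → lst = [18, 4, 23, 83, 17, 19]
`out = lst[4]` → out = 17
So out = 17

Answer: 17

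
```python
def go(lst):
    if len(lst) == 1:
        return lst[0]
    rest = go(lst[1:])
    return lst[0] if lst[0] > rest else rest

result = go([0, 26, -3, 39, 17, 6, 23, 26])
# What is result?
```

Recursive max over [0, 26, -3, 39, 17, 6, 23, 26] = 39

Answer: 39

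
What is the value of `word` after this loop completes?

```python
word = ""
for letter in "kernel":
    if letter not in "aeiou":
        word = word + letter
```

Remove vowels from 'kernel'
`word` takes the values: "" → "k" → "kr" → "krn" → "krnl"

Answer: "krnl"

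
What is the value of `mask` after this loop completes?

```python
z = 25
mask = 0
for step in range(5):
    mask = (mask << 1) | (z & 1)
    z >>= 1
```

Reverse lowest 5 bits of 25
`mask` takes the values: 0 → 1 → 2 → 4 → 9 → 19

Answer: 19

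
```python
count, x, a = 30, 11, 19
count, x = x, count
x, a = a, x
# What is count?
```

Trace:
`count, x, a = 30, 11, 19` → count = 30; x = 11; a = 19
`count, x = x, count` → count = 11; x = 30
`x, a = a, x` → x = 19; a = 30
So count = 11

Answer: 11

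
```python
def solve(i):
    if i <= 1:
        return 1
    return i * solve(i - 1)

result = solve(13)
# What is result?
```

solve(13) = 13 * 12 * 11 * 10 * 9 * 8 * 7 * 6 * 5 * 4 * 3 * 2 * 1 = 6227020800

Answer: 6227020800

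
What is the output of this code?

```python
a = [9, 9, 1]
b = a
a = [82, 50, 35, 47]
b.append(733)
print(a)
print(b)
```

Key concept: rebinding vs mutation: a is rebound to a new list, b still points at the original.
Step by step:
`a = [9, 9, 1]` → a = [9, 9, 1]
`b = a` → b = [9, 9, 1] (same object as a)
`a = [82, 50, 35, 47]` → a = [82, 50, 35, 47]
`b.append(733)` → b = [9, 9, 1, 733]
`print(a)` → prints [82, 50, 35, 47]
`print(b)` → prints [9, 9, 1, 733]

Answer:
[82, 50, 35, 47]
[9, 9, 1, 733]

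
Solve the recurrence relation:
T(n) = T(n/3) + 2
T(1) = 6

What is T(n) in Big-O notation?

Each step divides n by 3 and adds 2. After log_3(n) steps we reach T(1)=6. So T(n) = 2·log_3(n) + 6 = O(log n).

Answer: O(log n)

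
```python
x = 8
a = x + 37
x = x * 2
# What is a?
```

Trace:
`x = 8` → x = 8
`a = x + 37` → a = 45
`x = x * 2` → x = 16
So a = 45

Answer: 45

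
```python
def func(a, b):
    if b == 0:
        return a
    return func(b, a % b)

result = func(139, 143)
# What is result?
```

func(139, 143) -> func(143, 139) -> func(139, 4) -> func(4, 3) -> func(3, 1) -> func(1, 0) -> 1

Answer: 1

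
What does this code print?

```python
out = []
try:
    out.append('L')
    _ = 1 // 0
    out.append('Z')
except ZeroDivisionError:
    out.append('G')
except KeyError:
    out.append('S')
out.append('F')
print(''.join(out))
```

Execution trace: 'L' (try body) → 'G' (except ZeroDivisionError) → 'F' (after the try/except). Output: LGF

Answer: LGF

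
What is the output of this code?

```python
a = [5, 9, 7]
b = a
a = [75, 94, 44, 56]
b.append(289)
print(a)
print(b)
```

Key concept: rebinding vs mutation: a is rebound to a new list, b still points at the original.
Step by step:
`a = [5, 9, 7]` → a = [5, 9, 7]
`b = a` → b = [5, 9, 7] (same object as a)
`a = [75, 94, 44, 56]` → a = [75, 94, 44, 56]
`b.append(289)` → b = [5, 9, 7, 289]
`print(a)` → prints [75, 94, 44, 56]
`print(b)` → prints [5, 9, 7, 289]

Answer:
[75, 94, 44, 56]
[5, 9, 7, 289]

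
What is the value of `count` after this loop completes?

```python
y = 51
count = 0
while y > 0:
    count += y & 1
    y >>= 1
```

Count set bits in 51 (binary: 0b110011)
`count` takes the values: 0 → 1 → 2 → 3 → 4

Answer: 4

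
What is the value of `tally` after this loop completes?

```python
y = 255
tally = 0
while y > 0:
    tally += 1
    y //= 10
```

Count digits by repeated division by 10
`tally` takes the values: 0 → 1 → 2 → 3

Answer: 3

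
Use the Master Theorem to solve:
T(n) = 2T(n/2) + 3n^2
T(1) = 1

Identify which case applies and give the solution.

a=2, b=2, f(n)=3n^2. log_2(2) = 1. Since c=2 > 1 and the regularity condition holds (2(n/2)^2 = (2/2^2)n^2 with 2/2^2 < 1), Case 3 applies: T(n) = Θ(f(n)) = O(n^2).

Answer: O(n^2) - Case 3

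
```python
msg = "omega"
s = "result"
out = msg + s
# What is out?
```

Trace:
`msg = "omega"` → msg = 'omega'
`s = "result"` → s = 'result'
`out = msg + s` → out = 'omegaresult'
So out = 'omegaresult'

Answer: 'omegaresult'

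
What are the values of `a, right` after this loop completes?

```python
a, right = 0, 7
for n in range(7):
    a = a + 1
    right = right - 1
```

a goes 0→7, right goes 7→0
`a, right` takes the values: (0, 7) → (1, 7) → (1, 6) → (2, 6) → (2, 5) → (3, 5) → (3, 4) → (4, 4) → (4, 3) → (5, 3) → (5, 2) → (6, 2) → (6, 1) → (7, 1) → (7, 0)

Answer: 7, 0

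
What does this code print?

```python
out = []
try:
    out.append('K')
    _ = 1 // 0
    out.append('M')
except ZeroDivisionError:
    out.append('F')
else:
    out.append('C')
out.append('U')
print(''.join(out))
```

Execution trace: 'K' (try body) → 'F' (except ZeroDivisionError) → 'U' (after the try/except). Output: KFU

Answer: KFU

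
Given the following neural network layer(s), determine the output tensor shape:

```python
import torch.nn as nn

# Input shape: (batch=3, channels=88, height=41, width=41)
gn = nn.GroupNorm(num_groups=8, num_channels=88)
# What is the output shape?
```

Input: (3, 88, 41, 41) -> Output: (3, 88, 41, 41)

Answer: (3, 88, 41, 41)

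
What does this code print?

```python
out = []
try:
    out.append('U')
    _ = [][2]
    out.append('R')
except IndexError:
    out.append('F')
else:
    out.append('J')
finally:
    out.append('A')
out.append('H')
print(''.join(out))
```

Execution trace: 'U' (try body) → 'F' (except IndexError) → 'A' (finally) → 'H' (after the try/except). Output: UFAH

Answer: UFAH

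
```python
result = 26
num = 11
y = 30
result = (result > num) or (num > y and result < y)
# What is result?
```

Trace:
`result = 26` → result = 26
`num = 11` → num = 11
`y = 30` → y = 30
`result = (result > num) or (num > y and result < y)` → result = True
So result = True

Answer: True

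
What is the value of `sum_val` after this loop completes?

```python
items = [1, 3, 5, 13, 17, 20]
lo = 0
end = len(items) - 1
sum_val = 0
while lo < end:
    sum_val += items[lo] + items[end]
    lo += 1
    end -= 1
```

Sum of pairs from ends
`sum_val` takes the values: 0 → 21 → 41 → 59

Answer: 59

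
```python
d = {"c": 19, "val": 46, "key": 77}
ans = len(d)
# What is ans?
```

Trace:
`d = {"c": 19, "val": 46, "key": 77}` → d = {'c': 19, 'val': 46, 'key': 77}
`ans = len(d)` → ans = 3
So ans = 3

Answer: 3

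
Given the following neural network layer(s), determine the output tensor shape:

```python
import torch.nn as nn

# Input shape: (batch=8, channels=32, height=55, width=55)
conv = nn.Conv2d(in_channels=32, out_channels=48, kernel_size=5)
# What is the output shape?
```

Input: (8, 32, 55, 55) -> Output: (8, 48, 51, 51)

Answer: (8, 48, 51, 51)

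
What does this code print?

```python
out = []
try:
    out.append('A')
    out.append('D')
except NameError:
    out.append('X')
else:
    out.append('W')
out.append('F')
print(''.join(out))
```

Execution trace: 'A' (try body) → 'D' (try body, no exception) → 'W' (else) → 'F' (after the try/except). Output: ADWF

Answer: ADWF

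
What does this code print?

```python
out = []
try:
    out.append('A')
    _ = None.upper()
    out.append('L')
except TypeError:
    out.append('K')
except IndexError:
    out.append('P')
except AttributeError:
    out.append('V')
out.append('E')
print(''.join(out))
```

Execution trace: 'A' (try body) → 'V' (except AttributeError) → 'E' (after the try/except). Output: AVE

Answer: AVE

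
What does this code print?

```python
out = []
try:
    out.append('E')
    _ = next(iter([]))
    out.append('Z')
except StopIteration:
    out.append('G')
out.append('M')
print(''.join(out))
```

Execution trace: 'E' (try body) → 'G' (except StopIteration) → 'M' (after the try/except). Output: EGM

Answer: EGM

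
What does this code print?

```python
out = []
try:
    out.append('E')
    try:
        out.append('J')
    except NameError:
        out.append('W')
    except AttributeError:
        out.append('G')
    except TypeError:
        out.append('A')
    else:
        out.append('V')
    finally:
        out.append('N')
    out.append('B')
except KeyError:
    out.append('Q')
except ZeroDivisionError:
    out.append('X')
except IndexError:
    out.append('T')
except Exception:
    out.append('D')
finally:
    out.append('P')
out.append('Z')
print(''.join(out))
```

Execution trace: 'E' (try body) → 'J' (inner try body, no exception) → 'V' (inner else) → 'N' (inner finally) → 'B' (try body, no exception) → 'P' (finally) → 'Z' (after the try/except). Output: EJVNBPZ

Answer: EJVNBPZ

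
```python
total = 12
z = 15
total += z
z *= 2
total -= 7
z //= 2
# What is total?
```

Trace:
`total = 12` → total = 12
`z = 15` → z = 15
`total += z` → total = 27
`z *= 2` → z = 30
`total -= 7` → total = 20
`z //= 2` → z = 15
So total = 20

Answer: 20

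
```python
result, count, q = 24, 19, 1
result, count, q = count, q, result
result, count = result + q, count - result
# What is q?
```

Trace:
`result, count, q = 24, 19, 1` → result = 24; count = 19; q = 1
`result, count, q = count, q, result` → result = 19; count = 1; q = 24
`result, count = result + q, count - result` → result = 43; count = -18
So q = 24

Answer: 24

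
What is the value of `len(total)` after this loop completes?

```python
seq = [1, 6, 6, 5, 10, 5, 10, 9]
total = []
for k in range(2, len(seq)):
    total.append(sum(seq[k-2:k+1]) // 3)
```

Number of 3-element averages
`total` takes the values: [] → [4] → [4, 5] → [4, 5, 7] → [4, 5, 7, 6] → [4, 5, 7, 6, 8] → [4, 5, 7, 6, 8, 8]
So `len(total)` = 6

Answer: 6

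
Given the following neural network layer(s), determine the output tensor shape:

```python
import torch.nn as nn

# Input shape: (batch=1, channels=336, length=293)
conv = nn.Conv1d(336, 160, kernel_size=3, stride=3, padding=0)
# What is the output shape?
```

Input: (1, 336, 293) -> Output: (1, 160, 97)

Answer: (1, 160, 97)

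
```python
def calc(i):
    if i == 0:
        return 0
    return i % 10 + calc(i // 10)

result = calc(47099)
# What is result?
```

Sum of digits of 47099: 9 + 9 + 0 + 7 + 4 = 29

Answer: 29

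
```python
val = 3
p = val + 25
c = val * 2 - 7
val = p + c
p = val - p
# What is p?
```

Trace:
`val = 3` → val = 3
`p = val + 25` → p = 28
`c = val * 2 - 7` → c = -1
`val = p + c` → val = 27
`p = val - p` → p = -1
So p = -1

Answer: -1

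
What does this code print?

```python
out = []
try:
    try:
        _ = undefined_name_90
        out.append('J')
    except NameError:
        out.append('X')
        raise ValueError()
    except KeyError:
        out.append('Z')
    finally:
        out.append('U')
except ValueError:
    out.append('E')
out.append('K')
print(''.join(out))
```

Execution trace: 'X' (inner except NameError) → 'U' (inner finally) → 'E' (outer except ValueError) → 'K' (after the try/except). Output: XUEK

Answer: XUEK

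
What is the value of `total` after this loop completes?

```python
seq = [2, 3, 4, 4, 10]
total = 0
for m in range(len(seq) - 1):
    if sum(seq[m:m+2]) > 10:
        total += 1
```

Count windows with sum > 10
`total` takes the values: 0 → 1

Answer: 1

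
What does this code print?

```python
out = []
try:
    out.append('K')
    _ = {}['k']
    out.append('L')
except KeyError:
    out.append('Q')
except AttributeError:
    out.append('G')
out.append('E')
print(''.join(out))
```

Execution trace: 'K' (try body) → 'Q' (except KeyError) → 'E' (after the try/except). Output: KQE

Answer: KQE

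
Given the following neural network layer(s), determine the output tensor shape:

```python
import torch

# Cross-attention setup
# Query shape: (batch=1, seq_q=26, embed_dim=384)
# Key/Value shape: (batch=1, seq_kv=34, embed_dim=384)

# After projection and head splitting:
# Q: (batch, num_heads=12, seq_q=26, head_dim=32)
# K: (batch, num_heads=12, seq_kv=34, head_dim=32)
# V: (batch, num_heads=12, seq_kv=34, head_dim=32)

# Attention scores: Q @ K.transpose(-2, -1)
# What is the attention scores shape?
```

Input: (1, 26, 384) -> Output: (1, 12, 26, 34)

Answer: (1, 12, 26, 34)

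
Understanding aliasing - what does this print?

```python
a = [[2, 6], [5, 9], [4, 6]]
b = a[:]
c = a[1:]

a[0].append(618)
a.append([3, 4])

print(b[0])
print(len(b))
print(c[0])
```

Key concept: slice with nested mutation.
Step by step:
`a = [[2, 6], [5, 9], [4, 6]]` → a = [[2, 6], [5, 9], [4, 6]]
`b = a[:]` → b = [[2, 6], [5, 9], [4, 6]]
`c = a[1:]` → c = [[5, 9], [4, 6]]
`a[0].append(618)` → a = [[2, 6, 618], [5, 9], [4, 6]]; b = [[2, 6, 618], [5, 9], [4, 6]]
`a.append([3, 4])` → a = [[2, 6, 618], [5, 9], [4, 6], [3, 4]]
`print(b[0])` → prints [2, 6, 618]
`print(len(b))` → prints 3
`print(c[0])` → prints [5, 9]

Answer:
[2, 6, 618]
3
[5, 9]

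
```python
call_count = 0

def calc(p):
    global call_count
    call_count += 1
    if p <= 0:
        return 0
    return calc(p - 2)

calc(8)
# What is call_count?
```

Linear recursion stepping by 2: 5 calls from p=8 down to ≤0.

Answer: 5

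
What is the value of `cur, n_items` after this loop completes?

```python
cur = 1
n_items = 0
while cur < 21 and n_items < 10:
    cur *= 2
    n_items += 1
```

Double until >= 21 or 10 iterations
`cur, n_items` takes the values: (1, 0) → (2, 0) → (2, 1) → (4, 1) → (4, 2) → (8, 2) → (8, 3) → (16, 3) → (16, 4) → (32, 4) → (32, 5)

Answer: 32, 5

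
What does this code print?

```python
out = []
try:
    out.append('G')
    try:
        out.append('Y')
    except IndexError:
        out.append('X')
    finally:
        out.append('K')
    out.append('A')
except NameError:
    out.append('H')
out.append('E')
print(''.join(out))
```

Execution trace: 'G' (try body) → 'Y' (inner try body, no exception) → 'K' (inner finally) → 'A' (try body, no exception) → 'E' (after the try/except). Output: GYKAE

Answer: GYKAE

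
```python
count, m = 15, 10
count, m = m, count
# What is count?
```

Trace:
`count, m = 15, 10` → count = 15; m = 10
`count, m = m, count` → count = 10; m = 15
So count = 10

Answer: 10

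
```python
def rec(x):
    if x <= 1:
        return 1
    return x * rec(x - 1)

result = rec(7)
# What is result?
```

rec(7) = 7 * 6 * 5 * 4 * 3 * 2 * 1 = 5040

Answer: 5040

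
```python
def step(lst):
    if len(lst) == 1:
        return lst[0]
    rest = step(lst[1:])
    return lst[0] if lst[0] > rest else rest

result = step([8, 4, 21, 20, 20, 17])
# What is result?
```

Recursive max over [8, 4, 21, 20, 20, 17] = 21

Answer: 21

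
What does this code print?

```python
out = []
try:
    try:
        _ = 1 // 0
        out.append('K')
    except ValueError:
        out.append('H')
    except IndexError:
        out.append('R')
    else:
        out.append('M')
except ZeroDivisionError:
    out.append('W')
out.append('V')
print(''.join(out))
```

Execution trace: 'W' (outer except ZeroDivisionError) → 'V' (after the try/except). Output: WV

Answer: WV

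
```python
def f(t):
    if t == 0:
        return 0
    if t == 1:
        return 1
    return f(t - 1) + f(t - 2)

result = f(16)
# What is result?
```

Build up from base cases: f(0)=0, f(1)=1, f(2)=1, f(3)=2, f(4)=3, f(5)=5, f(6)=8, ..., f(16)=987

Answer: 987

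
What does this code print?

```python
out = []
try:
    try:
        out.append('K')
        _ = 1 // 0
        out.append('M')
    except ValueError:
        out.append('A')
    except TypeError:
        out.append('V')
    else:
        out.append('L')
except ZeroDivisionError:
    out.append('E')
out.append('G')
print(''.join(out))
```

Execution trace: 'K' (try body) → 'E' (outer except ZeroDivisionError) → 'G' (after the try/except). Output: KEG

Answer: KEG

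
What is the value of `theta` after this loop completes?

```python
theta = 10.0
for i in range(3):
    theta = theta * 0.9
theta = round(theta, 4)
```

Exponential decay: 10.0 * 0.9^3
`theta` takes the values: 10.0 → 9.0 → 8.1 → 7.29

Answer: 7.29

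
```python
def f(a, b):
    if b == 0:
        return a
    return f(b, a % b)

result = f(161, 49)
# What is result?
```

f(161, 49) -> f(49, 14) -> f(14, 7) -> f(7, 0) -> 7

Answer: 7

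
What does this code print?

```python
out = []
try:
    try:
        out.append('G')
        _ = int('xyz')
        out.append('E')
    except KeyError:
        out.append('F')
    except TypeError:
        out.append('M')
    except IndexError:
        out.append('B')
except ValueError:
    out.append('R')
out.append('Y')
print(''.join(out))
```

Execution trace: 'G' (try body) → 'R' (outer except ValueError) → 'Y' (after the try/except). Output: GRY

Answer: GRY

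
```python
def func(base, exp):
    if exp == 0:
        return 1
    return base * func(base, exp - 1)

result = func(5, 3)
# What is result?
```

func(5, 3) = 5 * 5 * 5 = 125

Answer: 125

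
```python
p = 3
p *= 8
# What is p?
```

Trace:
`p = 3` → p = 3
`p *= 8` → p = 24
So p = 24

Answer: 24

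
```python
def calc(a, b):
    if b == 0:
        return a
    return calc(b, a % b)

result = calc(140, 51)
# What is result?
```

calc(140, 51) -> calc(51, 38) -> calc(38, 13) -> calc(13, 12) -> calc(12, 1) -> calc(1, 0) -> 1

Answer: 1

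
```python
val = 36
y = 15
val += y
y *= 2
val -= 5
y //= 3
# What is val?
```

Trace:
`val = 36` → val = 36
`y = 15` → y = 15
`val += y` → val = 51
`y *= 2` → y = 30
`val -= 5` → val = 46
`y //= 3` → y = 10
So val = 46

Answer: 46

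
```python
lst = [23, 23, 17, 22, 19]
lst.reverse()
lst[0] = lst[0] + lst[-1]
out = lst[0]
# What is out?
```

Trace:
`lst = [23, 23, 17, 22, 19]` → lst = [23, 23, 17, 22, 19]
`lst.reverse()` → lst = [19, 22, 17, 23, 23]
`lst[0] = lst[0] + lst[-1]` → lst = [42, 22, 17, 23, 23]
`out = lst[0]` → out = 42
So out = 42

Answer: 42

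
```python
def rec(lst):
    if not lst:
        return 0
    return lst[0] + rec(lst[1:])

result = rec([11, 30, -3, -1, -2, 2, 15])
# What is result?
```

11 + 30 + (-3) + (-1) + (-2) + 2 + 15 + 0 = 52

Answer: 52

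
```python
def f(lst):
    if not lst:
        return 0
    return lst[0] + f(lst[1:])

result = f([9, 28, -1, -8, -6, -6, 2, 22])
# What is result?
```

9 + 28 + (-1) + (-8) + (-6) + (-6) + 2 + 22 + 0 = 40

Answer: 40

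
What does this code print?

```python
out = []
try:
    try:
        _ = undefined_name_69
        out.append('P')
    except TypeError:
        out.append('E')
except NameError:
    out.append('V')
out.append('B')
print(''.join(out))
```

Execution trace: 'V' (outer except NameError) → 'B' (after the try/except). Output: VB

Answer: VB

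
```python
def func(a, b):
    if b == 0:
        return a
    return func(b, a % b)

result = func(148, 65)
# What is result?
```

func(148, 65) -> func(65, 18) -> func(18, 11) -> func(11, 7) -> func(7, 4) -> func(4, 3) -> func(3, 1) -> func(1, 0) -> 1

Answer: 1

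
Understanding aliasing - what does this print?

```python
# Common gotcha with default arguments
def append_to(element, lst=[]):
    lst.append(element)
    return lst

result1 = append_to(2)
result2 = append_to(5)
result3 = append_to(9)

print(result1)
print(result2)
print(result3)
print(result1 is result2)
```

Key concept: mutable default argument gotcha.
Step by step:
`result1 = append_to(2)` → result1 = [2]
`result2 = append_to(5)` → result1 = [2, 5] (same object as result2); result2 = [2, 5] (same object as result1)
`result3 = append_to(9)` → result1 = [2, 5, 9] (same object as result2, result3); result2 = [2, 5, 9] (same object as result1, result3); result3 = [2, 5, 9] (same object as result1, result2)
`print(result1)` → prints [2, 5, 9]
`print(result2)` → prints [2, 5, 9]
`print(result3)` → prints [2, 5, 9]
`print(result1 is result2)` → prints True

Answer:
[2, 5, 9]
[2, 5, 9]
[2, 5, 9]
True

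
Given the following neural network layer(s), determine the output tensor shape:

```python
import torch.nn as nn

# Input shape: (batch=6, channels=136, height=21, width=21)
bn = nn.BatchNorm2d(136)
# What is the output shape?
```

Input: (6, 136, 21, 21) -> Output: (6, 136, 21, 21)

Answer: (6, 136, 21, 21)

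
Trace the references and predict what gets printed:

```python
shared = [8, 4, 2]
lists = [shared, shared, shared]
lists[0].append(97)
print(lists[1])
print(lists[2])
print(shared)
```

Key concept: list of same reference.
Step by step:
`shared = [8, 4, 2]` → shared = [8, 4, 2]
`lists = [shared, shared, shared]` → lists = [[8, 4, 2], [8, 4, 2], [8, 4, 2]]
`lists[0].append(97)` → shared = [8, 4, 2, 97]; lists = [[8, 4, 2, 97], [8, 4, 2, 97], [8, 4, 2, 97]]
`print(lists[1])` → prints [8, 4, 2, 97]
`print(lists[2])` → prints [8, 4, 2, 97]
`print(shared)` → prints [8, 4, 2, 97]

Answer:
[8, 4, 2, 97]
[8, 4, 2, 97]
[8, 4, 2, 97]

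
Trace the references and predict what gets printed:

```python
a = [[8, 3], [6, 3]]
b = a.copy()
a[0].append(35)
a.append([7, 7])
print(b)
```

Key concept: shallow copy with nested lists.
Step by step:
`a = [[8, 3], [6, 3]]` → a = [[8, 3], [6, 3]]
`b = a.copy()` → b = [[8, 3], [6, 3]]
`a[0].append(35)` → a = [[8, 3, 35], [6, 3]]; b = [[8, 3, 35], [6, 3]]
`a.append([7, 7])` → a = [[8, 3, 35], [6, 3], [7, 7]]
`print(b)` → prints [[8, 3, 35], [6, 3]]

Answer: [[8, 3, 35], [6, 3]]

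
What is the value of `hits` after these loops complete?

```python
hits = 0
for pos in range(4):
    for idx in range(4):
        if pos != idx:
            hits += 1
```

4² - 4 (exclude diagonal)
`hits` takes the values: 0 → 1 → 2 → 3 → 4 → 5 → 6 → 7 → 8 → 9 → 10 → 11 → 12

Answer: 12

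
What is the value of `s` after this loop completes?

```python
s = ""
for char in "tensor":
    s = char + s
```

Reverse 'tensor'
`s` takes the values: "" → "t" → "et" → "net" → "snet" → "osnet" → "rosnet"

Answer: "rosnet"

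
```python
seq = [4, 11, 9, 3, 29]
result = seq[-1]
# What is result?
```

Trace:
`seq = [4, 11, 9, 3, 29]` → seq = [4, 11, 9, 3, 29]
`result = seq[-1]` → result = 29
So result = 29

Answer: 29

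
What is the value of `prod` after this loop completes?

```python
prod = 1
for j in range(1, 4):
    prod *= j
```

3! = 6
`prod` takes the values: 1 → 2 → 6

Answer: 6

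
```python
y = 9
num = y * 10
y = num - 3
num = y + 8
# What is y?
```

Trace:
`y = 9` → y = 9
`num = y * 10` → num = 90
`y = num - 3` → y = 87
`num = y + 8` → num = 95
So y = 87

Answer: 87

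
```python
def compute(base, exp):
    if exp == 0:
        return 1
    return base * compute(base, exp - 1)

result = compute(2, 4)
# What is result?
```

compute(2, 4) = 2 * 2 * 2 * 2 = 16

Answer: 16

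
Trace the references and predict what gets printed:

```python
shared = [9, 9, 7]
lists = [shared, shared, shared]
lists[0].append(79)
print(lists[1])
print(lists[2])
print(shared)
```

Key concept: list of same reference.
Step by step:
`shared = [9, 9, 7]` → shared = [9, 9, 7]
`lists = [shared, shared, shared]` → lists = [[9, 9, 7], [9, 9, 7], [9, 9, 7]]
`lists[0].append(79)` → shared = [9, 9, 7, 79]; lists = [[9, 9, 7, 79], [9, 9, 7, 79], [9, 9, 7, 79]]
`print(lists[1])` → prints [9, 9, 7, 79]
`print(lists[2])` → prints [9, 9, 7, 79]
`print(shared)` → prints [9, 9, 7, 79]

Answer:
[9, 9, 7, 79]
[9, 9, 7, 79]
[9, 9, 7, 79]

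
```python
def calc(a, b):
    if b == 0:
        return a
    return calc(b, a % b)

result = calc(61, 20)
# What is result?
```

calc(61, 20) -> calc(20, 1) -> calc(1, 0) -> 1

Answer: 1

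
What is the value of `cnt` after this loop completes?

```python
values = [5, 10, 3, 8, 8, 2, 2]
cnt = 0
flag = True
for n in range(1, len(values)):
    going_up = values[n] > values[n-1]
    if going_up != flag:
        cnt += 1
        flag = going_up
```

Count direction changes in [5, 10, 3, 8, 8, 2, 2]
`cnt` takes the values: 0 → 1 → 2 → 3

Answer: 3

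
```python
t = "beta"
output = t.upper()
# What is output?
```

Trace:
`t = "beta"` → t = 'beta'
`output = t.upper()` → output = 'BETA'
So output = 'BETA'

Answer: 'BETA'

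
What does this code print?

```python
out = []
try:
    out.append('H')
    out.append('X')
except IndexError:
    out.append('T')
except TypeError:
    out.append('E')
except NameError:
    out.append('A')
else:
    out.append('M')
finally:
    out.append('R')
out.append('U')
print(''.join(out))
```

Execution trace: 'H' (try body) → 'X' (try body, no exception) → 'M' (else) → 'R' (finally) → 'U' (after the try/except). Output: HXMRU

Answer: HXMRU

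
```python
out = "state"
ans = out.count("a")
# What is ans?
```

Trace:
`out = "state"` → out = 'state'
`ans = out.count("a")` → ans = 1
So ans = 1

Answer: 1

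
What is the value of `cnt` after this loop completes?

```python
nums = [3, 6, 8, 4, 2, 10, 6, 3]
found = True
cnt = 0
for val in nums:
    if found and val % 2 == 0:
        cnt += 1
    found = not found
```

Count even values at even positions
`cnt` takes the values: 0 → 1 → 2 → 3

Answer: 3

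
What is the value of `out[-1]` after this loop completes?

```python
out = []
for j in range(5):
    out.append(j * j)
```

Last element of squares 0 to 4
`out` takes the values: [] → [0] → [0, 1] → [0, 1, 4] → [0, 1, 4, 9] → [0, 1, 4, 9, 16]
So `out[-1]` = 16

Answer: 16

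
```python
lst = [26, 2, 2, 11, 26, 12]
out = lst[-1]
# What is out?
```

Trace:
`lst = [26, 2, 2, 11, 26, 12]` → lst = [26, 2, 2, 11, 26, 12]
`out = lst[-1]` → out = 12
So out = 12

Answer: 12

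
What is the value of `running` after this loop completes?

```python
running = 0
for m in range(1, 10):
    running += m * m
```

Sum of squares 1² to 9² = 285
`running` takes the values: 0 → 1 → 5 → 14 → 30 → 55 → 91 → 140 → 204 → 285

Answer: 285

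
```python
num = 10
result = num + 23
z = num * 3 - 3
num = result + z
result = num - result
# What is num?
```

Trace:
`num = 10` → num = 10
`result = num + 23` → result = 33
`z = num * 3 - 3` → z = 27
`num = result + z` → num = 60
`result = num - result` → result = 27
So num = 60

Answer: 60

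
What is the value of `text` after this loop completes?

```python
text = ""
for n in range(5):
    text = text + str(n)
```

Concatenate digits 0 to 4
`text` takes the values: "" → "0" → "01" → "012" → "0123" → "01234"

Answer: "01234"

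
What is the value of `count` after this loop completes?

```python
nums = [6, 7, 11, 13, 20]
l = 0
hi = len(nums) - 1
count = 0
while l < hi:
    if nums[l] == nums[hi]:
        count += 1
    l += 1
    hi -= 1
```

Count matching pairs from ends
`count` takes the values: 0

Answer: 0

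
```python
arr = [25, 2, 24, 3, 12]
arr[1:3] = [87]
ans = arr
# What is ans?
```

Trace:
`arr = [25, 2, 24, 3, 12]` → arr = [25, 2, 24, 3, 12]
`arr[1:3] = [87]` → arr = [25, 87, 3, 12]
`ans = arr` → ans = [25, 87, 3, 12]
So ans = [25, 87, 3, 12]

Answer: [25, 87, 3, 12]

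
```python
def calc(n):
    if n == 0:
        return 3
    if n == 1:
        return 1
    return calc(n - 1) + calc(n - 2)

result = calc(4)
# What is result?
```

Build up from base cases: calc(0)=3, calc(1)=1, calc(2)=4, calc(3)=5, calc(4)=9

Answer: 9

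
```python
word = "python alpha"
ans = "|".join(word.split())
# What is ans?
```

Trace:
`word = "python alpha"` → word = 'python alpha'
`ans = "|".join(word.split())` → ans = 'python|alpha'
So ans = 'python|alpha'

Answer: 'python|alpha'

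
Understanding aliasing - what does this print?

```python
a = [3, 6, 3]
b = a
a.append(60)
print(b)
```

Key concept: basic list aliasing.
Step by step:
`a = [3, 6, 3]` → a = [3, 6, 3]
`b = a` → b = [3, 6, 3] (same object as a)
`a.append(60)` → a = [3, 6, 3, 60] (same object as b); b = [3, 6, 3, 60] (same object as a)
`print(b)` → prints [3, 6, 3, 60]

Answer: [3, 6, 3, 60]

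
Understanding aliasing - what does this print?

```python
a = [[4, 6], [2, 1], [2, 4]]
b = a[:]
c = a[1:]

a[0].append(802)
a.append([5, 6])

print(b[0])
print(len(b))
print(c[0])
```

Key concept: slice with nested mutation.
Step by step:
`a = [[4, 6], [2, 1], [2, 4]]` → a = [[4, 6], [2, 1], [2, 4]]
`b = a[:]` → b = [[4, 6], [2, 1], [2, 4]]
`c = a[1:]` → c = [[2, 1], [2, 4]]
`a[0].append(802)` → a = [[4, 6, 802], [2, 1], [2, 4]]; b = [[4, 6, 802], [2, 1], [2, 4]]
`a.append([5, 6])` → a = [[4, 6, 802], [2, 1], [2, 4], [5, 6]]
`print(b[0])` → prints [4, 6, 802]
`print(len(b))` → prints 3
`print(c[0])` → prints [2, 1]

Answer:
[4, 6, 802]
3
[2, 1]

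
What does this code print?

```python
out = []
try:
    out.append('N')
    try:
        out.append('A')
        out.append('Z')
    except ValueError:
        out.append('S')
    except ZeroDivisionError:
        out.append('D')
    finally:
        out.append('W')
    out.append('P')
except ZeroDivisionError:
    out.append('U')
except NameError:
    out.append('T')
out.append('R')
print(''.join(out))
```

Execution trace: 'N' (try body) → 'A' (inner try body) → 'Z' (inner try body, no exception) → 'W' (inner finally) → 'P' (try body, no exception) → 'R' (after the try/except). Output: NAZWPR

Answer: NAZWPR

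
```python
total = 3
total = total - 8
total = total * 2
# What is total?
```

Trace:
`total = 3` → total = 3
`total = total - 8` → total = -5
`total = total * 2` → total = -10
So total = -10

Answer: -10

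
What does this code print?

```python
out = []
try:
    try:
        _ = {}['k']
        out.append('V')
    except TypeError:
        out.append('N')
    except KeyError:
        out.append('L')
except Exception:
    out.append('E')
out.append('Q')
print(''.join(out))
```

Execution trace: 'L' (inner except KeyError) → 'Q' (after the try/except). Output: LQ

Answer: LQ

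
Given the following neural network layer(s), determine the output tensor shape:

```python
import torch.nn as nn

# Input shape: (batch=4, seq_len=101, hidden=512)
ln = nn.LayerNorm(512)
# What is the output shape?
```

Input: (4, 101, 512) -> Output: (4, 101, 512)

Answer: (4, 101, 512)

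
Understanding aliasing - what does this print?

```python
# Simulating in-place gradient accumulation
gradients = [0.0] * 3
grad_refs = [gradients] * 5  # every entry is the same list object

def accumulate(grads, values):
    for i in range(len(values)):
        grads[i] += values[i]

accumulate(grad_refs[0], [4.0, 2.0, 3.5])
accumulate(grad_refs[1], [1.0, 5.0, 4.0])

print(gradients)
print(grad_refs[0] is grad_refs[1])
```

Key concept: gradient accumulation aliasing.
Step by step:
`gradients = [0.0] * 3` → gradients = [0.0, 0.0, 0.0]
`grad_refs = [gradients] * 5` → grad_refs = [[0.0, 0.0, 0.0], [0.0, 0.0, 0.0], [0.0, 0.0, 0.0], [0.0, 0.0, 0.0], [0.0, 0.0, 0.0]]
`accumulate(grad_refs[0], [4.0, 2.0, 3.5])` → gradients = [4.0, 2.0, 3.5]; grad_refs = [[4.0, 2.0, 3.5], [4.0, 2.0, 3.5], [4.0, 2.0, 3.5], [4.0, 2.0, 3.5], [4.0, 2.0, 3.5]]
`accumulate(grad_refs[1], [1.0, 5.0, 4.0])` → gradients = [5.0, 7.0, 7.5]; grad_refs = [[5.0, 7.0, 7.5], [5.0, 7.0, 7.5], [5.0, 7.0, 7.5], [5.0, 7.0, 7.5], [5.0, 7.0, 7.5]]
`print(gradients)` → prints [5.0, 7.0, 7.5]
`print(grad_refs[0] is grad_refs[1])` → prints True

Answer:
[5.0, 7.0, 7.5]
True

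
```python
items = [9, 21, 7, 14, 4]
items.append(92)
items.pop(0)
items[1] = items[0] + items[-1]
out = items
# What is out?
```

Trace:
`items = [9, 21, 7, 14, 4]` → items = [9, 21, 7, 14, 4]
`items.append(92)` → items = [9, 21, 7, 14, 4, 92]
`items.pop(0)` → items = [21, 7, 14, 4, 92]
`items[1] = items[0] + items[-1]` → items = [21, 113, 14, 4, 92]
`out = items` → out = [21, 113, 14, 4, 92]
So out = [21, 113, 14, 4, 92]

Answer: [21, 113, 14, 4, 92]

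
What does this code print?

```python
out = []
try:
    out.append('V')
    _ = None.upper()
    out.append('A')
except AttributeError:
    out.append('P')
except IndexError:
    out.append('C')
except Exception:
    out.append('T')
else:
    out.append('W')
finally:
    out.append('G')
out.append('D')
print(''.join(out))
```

Execution trace: 'V' (try body) → 'P' (except AttributeError) → 'G' (finally) → 'D' (after the try/except). Output: VPGD

Answer: VPGD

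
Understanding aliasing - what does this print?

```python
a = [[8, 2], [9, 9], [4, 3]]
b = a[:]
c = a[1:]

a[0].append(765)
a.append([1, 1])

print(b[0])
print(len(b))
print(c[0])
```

Key concept: slice with nested mutation.
Step by step:
`a = [[8, 2], [9, 9], [4, 3]]` → a = [[8, 2], [9, 9], [4, 3]]
`b = a[:]` → b = [[8, 2], [9, 9], [4, 3]]
`c = a[1:]` → c = [[9, 9], [4, 3]]
`a[0].append(765)` → a = [[8, 2, 765], [9, 9], [4, 3]]; b = [[8, 2, 765], [9, 9], [4, 3]]
`a.append([1, 1])` → a = [[8, 2, 765], [9, 9], [4, 3], [1, 1]]
`print(b[0])` → prints [8, 2, 765]
`print(len(b))` → prints 3
`print(c[0])` → prints [9, 9]

Answer:
[8, 2, 765]
3
[9, 9]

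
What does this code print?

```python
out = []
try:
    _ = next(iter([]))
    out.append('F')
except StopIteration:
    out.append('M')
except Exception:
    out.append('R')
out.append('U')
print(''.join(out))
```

Execution trace: 'M' (except StopIteration) → 'U' (after the try/except). Output: MU

Answer: MU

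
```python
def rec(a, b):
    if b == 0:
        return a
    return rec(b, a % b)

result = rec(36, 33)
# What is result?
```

rec(36, 33) -> rec(33, 3) -> rec(3, 0) -> 3

Answer: 3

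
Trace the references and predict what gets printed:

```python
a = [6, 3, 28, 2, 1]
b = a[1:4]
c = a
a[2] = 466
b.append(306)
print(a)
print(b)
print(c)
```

Key concept: slice vs alias.
Step by step:
`a = [6, 3, 28, 2, 1]` → a = [6, 3, 28, 2, 1]
`b = a[1:4]` → b = [3, 28, 2]
`c = a` → c = [6, 3, 28, 2, 1] (same object as a)
`a[2] = 466` → a = [6, 3, 466, 2, 1] (same object as c); c = [6, 3, 466, 2, 1] (same object as a)
`b.append(306)` → b = [3, 28, 2, 306]
`print(a)` → prints [6, 3, 466, 2, 1]
`print(b)` → prints [3, 28, 2, 306]
`print(c)` → prints [6, 3, 466, 2, 1]

Answer:
[6, 3, 466, 2, 1]
[3, 28, 2, 306]
[6, 3, 466, 2, 1]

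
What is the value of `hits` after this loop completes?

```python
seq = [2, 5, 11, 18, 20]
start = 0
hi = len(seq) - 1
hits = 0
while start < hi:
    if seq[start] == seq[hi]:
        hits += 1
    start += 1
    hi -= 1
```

Count matching pairs from ends
`hits` takes the values: 0

Answer: 0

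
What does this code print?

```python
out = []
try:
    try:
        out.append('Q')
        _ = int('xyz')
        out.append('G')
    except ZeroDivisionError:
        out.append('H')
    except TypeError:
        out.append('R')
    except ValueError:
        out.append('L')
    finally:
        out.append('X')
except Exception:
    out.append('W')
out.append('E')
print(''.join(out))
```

Execution trace: 'Q' (inner try body) → 'L' (inner except ValueError) → 'X' (inner finally) → 'E' (after the try/except). Output: QLXE

Answer: QLXE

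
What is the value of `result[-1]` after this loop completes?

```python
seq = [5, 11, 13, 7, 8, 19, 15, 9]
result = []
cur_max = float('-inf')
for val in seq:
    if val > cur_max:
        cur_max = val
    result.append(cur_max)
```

Running max ends at 19
`result` takes the values: [] → [5] → [5, 11] → [5, 11, 13] → [5, 11, 13, 13] → [5, 11, 13, 13, 13] → [5, 11, 13, 13, 13, 19] → [5, 11, 13, 13, 13, 19, 19] → [5, 11, 13, 13, 13, 19, 19, 19]
So `result[-1]` = 19

Answer: 19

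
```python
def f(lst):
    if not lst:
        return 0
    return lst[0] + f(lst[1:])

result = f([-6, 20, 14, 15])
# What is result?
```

(-6) + 20 + 14 + 15 + 0 = 43

Answer: 43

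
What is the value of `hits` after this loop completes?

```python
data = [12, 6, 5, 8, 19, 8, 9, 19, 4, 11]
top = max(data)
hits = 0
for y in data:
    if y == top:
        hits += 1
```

Count of max value 19 in [12, 6, 5, 8, 19, 8, 9, 19, 4, 11]
`hits` takes the values: 0 → 1 → 2

Answer: 2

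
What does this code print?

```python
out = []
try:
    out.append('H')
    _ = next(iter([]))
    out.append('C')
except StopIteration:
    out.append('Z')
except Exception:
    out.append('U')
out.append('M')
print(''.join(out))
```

Execution trace: 'H' (try body) → 'Z' (except StopIteration) → 'M' (after the try/except). Output: HZM

Answer: HZM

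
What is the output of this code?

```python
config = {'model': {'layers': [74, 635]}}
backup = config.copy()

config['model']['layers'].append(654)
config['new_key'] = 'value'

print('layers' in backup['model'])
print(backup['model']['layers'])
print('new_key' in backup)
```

Key concept: shallow copy gotcha with nested dict.
Step by step:
`config = {'model': {'layers': [74, 635]}}` → config = {'model': {'layers': [74, 635]}}
`backup = config.copy()` → backup = {'model': {'layers': [74, 635]}}
`config['model']['layers'].append(654)` → config = {'model': {'layers': [74, 635, 654]}}; backup = {'model': {'layers': [74, 635, 654]}}
`config['new_key'] = 'value'` → config = {'model': {'layers': [74, 635, 654]}, 'new_key': 'value'}
`print('layers' in backup['model'])` → prints True
`print(backup['model']['layers'])` → prints [74, 635, 654]
`print('new_key' in backup)` → prints False

Answer:
True
[74, 635, 654]
False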